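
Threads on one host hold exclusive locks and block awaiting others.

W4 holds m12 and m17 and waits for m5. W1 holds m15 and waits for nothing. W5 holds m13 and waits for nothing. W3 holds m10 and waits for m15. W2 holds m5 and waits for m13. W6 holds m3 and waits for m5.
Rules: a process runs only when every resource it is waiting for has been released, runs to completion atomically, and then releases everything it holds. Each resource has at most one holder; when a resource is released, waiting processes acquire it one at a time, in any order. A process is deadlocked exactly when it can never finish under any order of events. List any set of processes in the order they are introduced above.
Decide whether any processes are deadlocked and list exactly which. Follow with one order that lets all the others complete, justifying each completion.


No process is deadlocked.
Key observation: all waits point, directly or indirectly, at processes that can finish, so nothing is permanently blocked.
The rest can finish in the order W5, W2, W1, W4, W6, W3.
Step-by-step check:
  run W5 (it waits on nothing); releases m13
  W2 waits on m13 — all released -> runs and releases m5
  run W1 (it waits on nothing); releases m15
  W4 waits on m5 — all released -> runs and releases m12 and m17
  W6 waits on m5 — all released -> runs and releases m3
  W3 waits on m15 — all released -> runs and releases m10


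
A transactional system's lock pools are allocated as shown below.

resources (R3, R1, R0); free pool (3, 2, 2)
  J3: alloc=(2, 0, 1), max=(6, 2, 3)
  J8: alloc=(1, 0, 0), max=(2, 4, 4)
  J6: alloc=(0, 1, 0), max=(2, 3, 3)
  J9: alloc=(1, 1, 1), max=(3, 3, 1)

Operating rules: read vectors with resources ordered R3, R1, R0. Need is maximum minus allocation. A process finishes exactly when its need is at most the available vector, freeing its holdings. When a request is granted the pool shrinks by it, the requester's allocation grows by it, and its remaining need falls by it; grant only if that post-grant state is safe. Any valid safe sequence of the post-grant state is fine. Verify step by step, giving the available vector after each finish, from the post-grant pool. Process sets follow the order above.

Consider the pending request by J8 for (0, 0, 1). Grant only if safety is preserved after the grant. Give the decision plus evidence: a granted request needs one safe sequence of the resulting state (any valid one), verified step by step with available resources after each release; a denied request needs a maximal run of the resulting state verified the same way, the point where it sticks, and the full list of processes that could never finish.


GRANT: granting preserves safety; a valid post-grant sequence is J9, J3, J6, J8.
Key observation: post-grant, (3, 2, 1) remains, and an order beginning with J9 completes everyone.
Step-by-step check of the post-grant state:
  pool = (3, 2, 1)
  run J9 (needs (2, 2, 0), free (3, 2, 1)); after release of (1, 1, 1) the pool is (4, 3, 2)
  run J3 (needs (4, 2, 2), free (4, 3, 2)); after release of (2, 0, 1) the pool is (6, 3, 3)
  run J6 (needs (2, 2, 3), free (6, 3, 3)); after release of (0, 1, 0) the pool is (6, 4, 3)
  run J8 (needs (1, 4, 3), free (6, 4, 3)); after release of (1, 0, 1) the pool is (7, 4, 4)


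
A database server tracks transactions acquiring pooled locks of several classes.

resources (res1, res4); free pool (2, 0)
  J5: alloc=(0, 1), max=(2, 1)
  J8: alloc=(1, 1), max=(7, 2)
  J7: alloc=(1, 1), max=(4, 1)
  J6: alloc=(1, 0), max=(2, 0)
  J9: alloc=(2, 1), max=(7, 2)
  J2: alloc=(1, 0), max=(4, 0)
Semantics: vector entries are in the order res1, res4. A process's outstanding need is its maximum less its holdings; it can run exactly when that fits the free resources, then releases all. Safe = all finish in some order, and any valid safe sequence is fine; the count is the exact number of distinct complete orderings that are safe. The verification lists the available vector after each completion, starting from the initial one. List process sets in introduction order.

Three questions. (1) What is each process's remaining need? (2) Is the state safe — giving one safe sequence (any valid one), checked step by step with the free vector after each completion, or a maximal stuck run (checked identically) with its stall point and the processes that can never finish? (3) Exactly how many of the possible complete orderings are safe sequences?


(1) Outstanding need per process (order res1, res4):
  J5: (2, 0)
  J8: (6, 1)
  J7: (3, 0)
  J6: (1, 0)
  J9: (5, 1)
  J2: (3, 0)
(2) The state is SAFE; one workable sequence: J5, J6, J7, J2, J9, J8.
Key observation: J5 is the earliest step where a requested resource binds exactly: need (2, 0), pool (2, 0) at its turn.
Verifying each step:
  pool = (2, 0)
  run J5 (needs (2, 0), free (2, 0)); after release of (0, 1) the pool is (2, 1)
  run J6 (needs (1, 0), free (2, 1)); after release of (1, 0) the pool is (3, 1)
  run J7 (needs (3, 0), free (3, 1)); after release of (1, 1) the pool is (4, 2)
  run J2 (needs (3, 0), free (4, 2)); after release of (1, 0) the pool is (5, 2)
  run J9 (needs (5, 1), free (5, 2)); after release of (2, 1) the pool is (7, 3)
  run J8 (needs (6, 1), free (7, 3)); after release of (1, 1) the pool is (8, 4)
(3) Precisely 12 of the possible complete orderings are safe sequences.


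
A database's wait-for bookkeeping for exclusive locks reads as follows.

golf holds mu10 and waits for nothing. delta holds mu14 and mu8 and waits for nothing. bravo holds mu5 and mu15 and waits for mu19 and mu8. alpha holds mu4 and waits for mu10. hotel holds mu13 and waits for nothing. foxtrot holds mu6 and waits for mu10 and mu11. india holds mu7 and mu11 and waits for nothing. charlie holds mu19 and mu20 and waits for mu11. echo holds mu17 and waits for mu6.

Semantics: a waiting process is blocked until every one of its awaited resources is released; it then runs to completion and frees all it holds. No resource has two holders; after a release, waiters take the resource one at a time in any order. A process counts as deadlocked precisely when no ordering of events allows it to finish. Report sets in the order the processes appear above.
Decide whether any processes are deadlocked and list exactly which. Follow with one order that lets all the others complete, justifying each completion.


No process is deadlocked.
Key observation: no waiting chain loops back on itself — every chain ends at a process that waits on nothing, so everyone eventually runs.
One completion order for the rest: delta, india, charlie, golf, alpha, foxtrot, hotel, echo, bravo.
Walking it through:
  run delta (it waits on nothing); releases mu14 and mu8
  run india (it waits on nothing); releases mu7 and mu11
  run charlie (all its waits — mu11 — are resolved); releases mu19 and mu20
  run golf (it waits on nothing); releases mu10
  run alpha (all its waits — mu10 — are resolved); releases mu4
  run foxtrot (all its waits — mu10 and mu11 — are resolved); releases mu6
  run hotel (it waits on nothing); releases mu13
  run echo (all its waits — mu6 — are resolved); releases mu17
  run bravo (all its waits — mu19 and mu8 — are resolved); releases mu5 and mu15


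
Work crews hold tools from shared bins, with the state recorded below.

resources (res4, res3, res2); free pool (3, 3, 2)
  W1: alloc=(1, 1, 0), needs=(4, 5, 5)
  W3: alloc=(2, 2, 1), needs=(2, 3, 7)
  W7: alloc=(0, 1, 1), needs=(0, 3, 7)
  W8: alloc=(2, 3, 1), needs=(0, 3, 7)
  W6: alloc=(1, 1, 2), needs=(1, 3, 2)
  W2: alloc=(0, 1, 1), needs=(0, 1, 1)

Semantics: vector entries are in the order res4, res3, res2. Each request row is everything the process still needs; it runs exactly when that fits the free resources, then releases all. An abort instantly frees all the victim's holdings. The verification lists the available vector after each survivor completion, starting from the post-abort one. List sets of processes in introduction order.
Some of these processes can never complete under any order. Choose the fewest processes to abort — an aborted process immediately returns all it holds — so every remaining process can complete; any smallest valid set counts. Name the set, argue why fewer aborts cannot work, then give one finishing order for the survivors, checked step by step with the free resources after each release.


Abort W3 and W8.
Key observation: the deadlocked W7 becomes finishable only because W3 and W8 released (4, 5, 2); it completes at step 3 below.
Minimality, checking each single-abort alternative: W1 alone leaves W3 blocked (short on res2); W3 alone leaves W7 blocked (short on res2); W7 alone leaves W3 blocked (short on res2); W8 alone leaves W3 blocked (short on res2); W6 alone leaves W3 blocked (short on res2); W2 alone leaves W3 blocked (short on res2).
The survivors complete as W6, W2, W7, W1. Walking it through (starting from the post-abort pool):
  pool = (7, 8, 4)
  W6: need (1, 3, 2) fits (7, 8, 4); releases (1, 1, 2), pool now (8, 9, 6)
  W2: need (0, 1, 1) fits (8, 9, 6); releases (0, 1, 1), pool now (8, 10, 7)
  W7: need (0, 3, 7) fits (8, 10, 7); releases (0, 1, 1), pool now (8, 11, 8)
  W1: need (4, 5, 5) fits (8, 11, 8); releases (1, 1, 0), pool now (9, 12, 8)


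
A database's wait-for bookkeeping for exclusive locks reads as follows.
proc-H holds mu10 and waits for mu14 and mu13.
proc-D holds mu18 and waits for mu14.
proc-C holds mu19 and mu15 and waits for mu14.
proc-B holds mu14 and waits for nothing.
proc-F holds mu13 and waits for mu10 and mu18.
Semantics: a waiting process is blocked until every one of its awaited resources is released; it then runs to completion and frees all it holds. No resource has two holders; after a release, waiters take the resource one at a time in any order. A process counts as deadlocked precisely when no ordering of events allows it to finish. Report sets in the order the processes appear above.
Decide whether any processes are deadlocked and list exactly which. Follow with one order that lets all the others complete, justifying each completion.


Deadlocked: proc-H and proc-F.
Key observation: proc-H -> proc-F -> proc-H is a circular wait — nothing in it can go first; no other process is dragged down with it.
The rest can finish in the order proc-B, proc-C, proc-D.
Walking it through:
  run proc-B (it waits on nothing); releases mu14
  proc-C waits on mu14 — all released -> runs and releases mu19 and mu15
  proc-D waits on mu14 — all released -> runs and releases mu18


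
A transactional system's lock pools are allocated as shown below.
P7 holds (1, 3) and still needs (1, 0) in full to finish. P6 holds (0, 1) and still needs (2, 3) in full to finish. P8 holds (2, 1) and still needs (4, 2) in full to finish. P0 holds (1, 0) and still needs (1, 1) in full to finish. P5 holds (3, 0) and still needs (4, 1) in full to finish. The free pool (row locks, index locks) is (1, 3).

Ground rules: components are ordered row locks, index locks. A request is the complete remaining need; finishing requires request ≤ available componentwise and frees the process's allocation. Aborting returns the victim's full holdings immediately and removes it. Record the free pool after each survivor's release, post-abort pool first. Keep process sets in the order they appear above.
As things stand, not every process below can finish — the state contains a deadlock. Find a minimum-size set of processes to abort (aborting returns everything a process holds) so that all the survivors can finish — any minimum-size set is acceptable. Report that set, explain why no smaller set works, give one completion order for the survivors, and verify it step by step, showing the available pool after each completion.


Abort P5.
Key observation: no ordering could ever have run P8 before the abort of P5; with (3, 0) back in the pool it fits at step 2.
Minimality: the empty abort set fails — the state is deadlocked as it stands.
One survivor order: P6, P8, P0, P7. Verifying each step (post-abort pool first):
  pool = (4, 3)
  P6 needs (2, 3) <= (4, 3) -> finishes; pool += (0, 1) = (4, 4)
  P8 needs (4, 2) <= (4, 4) -> finishes; pool += (2, 1) = (6, 5)
  P0 needs (1, 1) <= (6, 5) -> finishes; pool += (1, 0) = (7, 5)
  P7 needs (1, 0) <= (7, 5) -> finishes; pool += (1, 3) = (8, 8)


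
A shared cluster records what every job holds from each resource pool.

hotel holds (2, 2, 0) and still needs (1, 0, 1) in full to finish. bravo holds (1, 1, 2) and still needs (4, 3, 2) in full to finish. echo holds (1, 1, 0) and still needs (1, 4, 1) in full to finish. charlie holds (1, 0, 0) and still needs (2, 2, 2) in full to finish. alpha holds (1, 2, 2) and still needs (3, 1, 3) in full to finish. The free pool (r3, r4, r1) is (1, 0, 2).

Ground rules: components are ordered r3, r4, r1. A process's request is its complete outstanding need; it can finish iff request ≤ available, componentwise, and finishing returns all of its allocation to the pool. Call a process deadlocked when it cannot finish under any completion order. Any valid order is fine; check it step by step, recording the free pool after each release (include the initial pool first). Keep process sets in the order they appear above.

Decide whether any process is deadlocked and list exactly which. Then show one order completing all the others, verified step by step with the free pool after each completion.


Deadlocked: bravo, echo and alpha.
Key observation: after hotel, charlie the pool peaks at (4, 2, 2), and each blocked process is short somewhere: bravo on r4; echo on r4; alpha on r1.
The rest can finish in the order hotel, charlie. Walking it through:
  pool = (1, 0, 2)
  hotel: need (1, 0, 1) fits (1, 0, 2); releases (2, 2, 0), pool now (3, 2, 2)
  charlie: need (2, 2, 2) fits (3, 2, 2); releases (1, 0, 0), pool now (4, 2, 2)
None of the blocked processes ever fits:
  blocked: bravo wants (4, 3, 2), pool (4, 2, 2) — not enough r4
  blocked: echo wants (1, 4, 1), pool (4, 2, 2) — not enough r4
  blocked: alpha wants (3, 1, 3), pool (4, 2, 2) — not enough r1


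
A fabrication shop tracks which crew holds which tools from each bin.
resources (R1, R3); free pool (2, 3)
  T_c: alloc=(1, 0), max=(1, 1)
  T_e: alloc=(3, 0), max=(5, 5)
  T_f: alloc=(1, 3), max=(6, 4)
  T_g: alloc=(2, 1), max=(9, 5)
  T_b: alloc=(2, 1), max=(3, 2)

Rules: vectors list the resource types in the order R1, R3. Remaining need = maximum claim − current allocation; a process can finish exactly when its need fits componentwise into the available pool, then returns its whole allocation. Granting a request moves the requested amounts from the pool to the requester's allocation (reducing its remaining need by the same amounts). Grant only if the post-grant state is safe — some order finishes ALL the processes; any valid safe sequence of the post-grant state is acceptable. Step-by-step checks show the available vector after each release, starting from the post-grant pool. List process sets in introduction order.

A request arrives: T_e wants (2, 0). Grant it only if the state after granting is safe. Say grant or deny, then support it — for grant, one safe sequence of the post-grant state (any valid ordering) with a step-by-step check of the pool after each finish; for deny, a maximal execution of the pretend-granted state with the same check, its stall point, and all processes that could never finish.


DENY: after the grant no complete ordering would exist.
Key observation: after T_c, T_b the pool peaks at (3, 4), and each blocked process is short somewhere: T_e on R3; T_f on R1; T_g on R1.
On the post-grant state, T_c, T_b is a maximal run — nothing extends it. Verifying each step:
  pool = (0, 3)
  T_c: need (0, 1) fits (0, 3); releases (1, 0), pool now (1, 3)
  T_b: need (1, 1) fits (1, 3); releases (2, 1), pool now (3, 4)
  T_e still needs (0, 5) but only (3, 4) is free — short on R3
  T_f still needs (5, 1) but only (3, 4) is free — short on R1
  T_g still needs (7, 4) but only (3, 4) is free — short on R1
Had the request been granted, T_e, T_f and T_g could never finish.


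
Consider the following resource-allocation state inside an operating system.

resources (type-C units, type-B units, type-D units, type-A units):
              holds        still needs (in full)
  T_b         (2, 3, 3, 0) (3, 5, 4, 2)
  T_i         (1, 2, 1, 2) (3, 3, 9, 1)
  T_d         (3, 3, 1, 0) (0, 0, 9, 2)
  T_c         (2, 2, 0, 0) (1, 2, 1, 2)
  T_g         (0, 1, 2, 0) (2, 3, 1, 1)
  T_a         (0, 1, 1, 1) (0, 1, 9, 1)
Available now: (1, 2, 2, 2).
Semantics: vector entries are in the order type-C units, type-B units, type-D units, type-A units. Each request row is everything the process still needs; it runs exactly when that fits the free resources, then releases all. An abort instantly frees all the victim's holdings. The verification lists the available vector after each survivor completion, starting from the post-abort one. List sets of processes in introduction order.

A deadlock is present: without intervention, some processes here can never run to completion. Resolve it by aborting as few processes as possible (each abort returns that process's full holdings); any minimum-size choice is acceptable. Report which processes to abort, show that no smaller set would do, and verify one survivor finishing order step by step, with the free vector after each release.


Abort T_i and T_d.
Key observation: the deadlocked T_a becomes finishable only because T_i and T_d released (4, 5, 2, 2); it completes at step 4 below.
Minimality, checking each single-abort alternative: T_b alone leaves T_i blocked (short on type-D units); T_i alone leaves T_d blocked (short on type-D units); T_d alone leaves T_i blocked (short on type-D units); T_c alone leaves T_i blocked (short on type-D units); T_g alone leaves T_i blocked (short on type-D units); T_a alone leaves T_i blocked (short on type-D units).
One survivor order: T_g, T_b, T_c, T_a. Verifying each step (post-abort pool first):
  pool = (5, 7, 4, 4)
  T_g needs (2, 3, 1, 1) <= (5, 7, 4, 4) -> finishes; pool += (0, 1, 2, 0) = (5, 8, 6, 4)
  T_b needs (3, 5, 4, 2) <= (5, 8, 6, 4) -> finishes; pool += (2, 3, 3, 0) = (7, 11, 9, 4)
  T_c needs (1, 2, 1, 2) <= (7, 11, 9, 4) -> finishes; pool += (2, 2, 0, 0) = (9, 13, 9, 4)
  T_a needs (0, 1, 9, 1) <= (9, 13, 9, 4) -> finishes; pool += (0, 1, 1, 1) = (9, 14, 10, 5)


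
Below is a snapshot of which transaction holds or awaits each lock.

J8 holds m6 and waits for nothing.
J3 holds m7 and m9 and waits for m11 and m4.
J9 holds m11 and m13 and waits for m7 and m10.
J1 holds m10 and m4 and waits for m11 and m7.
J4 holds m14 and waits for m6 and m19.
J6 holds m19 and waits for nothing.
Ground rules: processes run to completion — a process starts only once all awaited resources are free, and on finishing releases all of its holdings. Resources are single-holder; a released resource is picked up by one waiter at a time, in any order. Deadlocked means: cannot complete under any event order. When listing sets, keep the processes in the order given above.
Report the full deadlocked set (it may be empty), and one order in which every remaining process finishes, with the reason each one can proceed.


Deadlocked set: J3, J9 and J1.
Key observation: along J3 -> J9 -> J3, each member waits on what the next one holds — a deadlock; J1 is caught in further circular waits.
One completion order for the rest: J6, J8, J4.
Step-by-step check:
  J6: no waits; runs immediately, freeing m19
  J8: no waits; runs immediately, freeing m6
  J4: everything it awaited (m6 and m19) is free; runs, freeing m14


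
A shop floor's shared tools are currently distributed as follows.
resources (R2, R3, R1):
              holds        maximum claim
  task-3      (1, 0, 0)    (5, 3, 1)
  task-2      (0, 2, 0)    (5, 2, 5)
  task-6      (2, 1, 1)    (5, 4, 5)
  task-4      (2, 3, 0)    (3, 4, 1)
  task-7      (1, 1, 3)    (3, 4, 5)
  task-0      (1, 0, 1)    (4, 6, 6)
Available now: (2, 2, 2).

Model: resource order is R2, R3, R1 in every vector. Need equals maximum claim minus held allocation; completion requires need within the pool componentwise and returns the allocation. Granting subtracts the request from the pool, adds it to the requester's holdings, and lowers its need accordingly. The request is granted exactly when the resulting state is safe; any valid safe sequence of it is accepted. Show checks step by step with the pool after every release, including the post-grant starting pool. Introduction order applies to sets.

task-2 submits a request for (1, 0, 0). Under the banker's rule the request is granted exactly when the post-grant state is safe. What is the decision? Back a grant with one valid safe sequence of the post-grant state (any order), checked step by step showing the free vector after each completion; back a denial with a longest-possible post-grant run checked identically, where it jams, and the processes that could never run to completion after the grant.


GRANT: granting preserves safety; a valid post-grant sequence is task-4, task-7, task-2, task-6, task-0, task-3.
Key observation: (1, 2, 2) free after granting still covers task-4 first, and each release covers the next.
Check on the post-grant state, step by step:
  pool = (1, 2, 2)
  run task-4 (needs (1, 1, 1), free (1, 2, 2)); after release of (2, 3, 0) the pool is (3, 5, 2)
  run task-7 (needs (2, 3, 2), free (3, 5, 2)); after release of (1, 1, 3) the pool is (4, 6, 5)
  run task-2 (needs (4, 0, 5), free (4, 6, 5)); after release of (1, 2, 0) the pool is (5, 8, 5)
  run task-6 (needs (3, 3, 4), free (5, 8, 5)); after release of (2, 1, 1) the pool is (7, 9, 6)
  run task-0 (needs (3, 6, 5), free (7, 9, 6)); after release of (1, 0, 1) the pool is (8, 9, 7)
  run task-3 (needs (4, 3, 1), free (8, 9, 7)); after release of (1, 0, 0) the pool is (9, 9, 7)


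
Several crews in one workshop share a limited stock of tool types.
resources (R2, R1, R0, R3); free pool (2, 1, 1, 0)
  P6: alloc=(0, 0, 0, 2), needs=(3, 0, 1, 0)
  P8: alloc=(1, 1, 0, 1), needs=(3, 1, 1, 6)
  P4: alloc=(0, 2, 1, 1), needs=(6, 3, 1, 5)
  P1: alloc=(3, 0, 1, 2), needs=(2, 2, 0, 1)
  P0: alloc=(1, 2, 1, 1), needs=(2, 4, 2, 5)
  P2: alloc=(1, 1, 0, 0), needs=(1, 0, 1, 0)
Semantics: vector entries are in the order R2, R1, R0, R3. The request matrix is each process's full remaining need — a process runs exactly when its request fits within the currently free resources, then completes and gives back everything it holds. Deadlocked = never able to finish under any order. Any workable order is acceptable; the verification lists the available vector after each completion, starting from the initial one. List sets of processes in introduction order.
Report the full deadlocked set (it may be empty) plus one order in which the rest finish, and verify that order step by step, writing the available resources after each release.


The deadlocked set is P8, P4 and P0.
Key observation: the pool after P2, P6, P1 is (6, 2, 2, 4); every surviving request exceeds it in R3, so progress ends there.
One completion order for the rest: P2, P6, P1. Walking it through:
  pool = (2, 1, 1, 0)
  P2: need (1, 0, 1, 0) fits (2, 1, 1, 0); releases (1, 1, 0, 0), pool now (3, 2, 1, 0)
  P6: need (3, 0, 1, 0) fits (3, 2, 1, 0); releases (0, 0, 0, 2), pool now (3, 2, 1, 2)
  P1: need (2, 2, 0, 1) fits (3, 2, 1, 2); releases (3, 0, 1, 2), pool now (6, 2, 2, 4)
The stuck group stays short no matter what:
  blocked: P8 wants (3, 1, 1, 6), pool (6, 2, 2, 4) — not enough R3
  blocked: P4 wants (6, 3, 1, 5), pool (6, 2, 2, 4) — not enough R1 and R3
  blocked: P0 wants (2, 4, 2, 5), pool (6, 2, 2, 4) — not enough R1 and R3


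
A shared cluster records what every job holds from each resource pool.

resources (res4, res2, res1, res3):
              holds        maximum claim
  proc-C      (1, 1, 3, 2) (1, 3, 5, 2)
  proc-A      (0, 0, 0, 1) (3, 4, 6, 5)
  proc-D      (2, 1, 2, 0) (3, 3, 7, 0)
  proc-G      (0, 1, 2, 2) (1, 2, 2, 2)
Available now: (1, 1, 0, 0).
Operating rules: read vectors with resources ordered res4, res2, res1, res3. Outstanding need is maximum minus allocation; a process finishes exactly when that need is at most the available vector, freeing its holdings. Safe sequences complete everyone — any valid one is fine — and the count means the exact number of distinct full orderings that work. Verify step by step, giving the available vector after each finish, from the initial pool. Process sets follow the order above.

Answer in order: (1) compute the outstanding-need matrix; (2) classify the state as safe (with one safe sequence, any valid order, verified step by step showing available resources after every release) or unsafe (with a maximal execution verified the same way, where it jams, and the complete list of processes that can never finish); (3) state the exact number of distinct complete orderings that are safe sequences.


(1) Need matrix, components ordered res4, res2, res1, res3:
  proc-C: (0, 2, 2, 0)
  proc-A: (3, 4, 6, 4)
  proc-D: (1, 2, 5, 0)
  proc-G: (1, 1, 0, 0)
(2) SAFE, for example via the order proc-G, proc-C, proc-D, proc-A.
Key observation: proc-G is the earliest step where a requested resource binds exactly: need (1, 1, 0, 0), pool (1, 1, 0, 0) at its turn.
Step-by-step check:
  pool = (1, 1, 0, 0)
  run proc-G (needs (1, 1, 0, 0), free (1, 1, 0, 0)); after release of (0, 1, 2, 2) the pool is (1, 2, 2, 2)
  run proc-C (needs (0, 2, 2, 0), free (1, 2, 2, 2)); after release of (1, 1, 3, 2) the pool is (2, 3, 5, 4)
  run proc-D (needs (1, 2, 5, 0), free (2, 3, 5, 4)); after release of (2, 1, 2, 0) the pool is (4, 4, 7, 4)
  run proc-A (needs (3, 4, 6, 4), free (4, 4, 7, 4)); after release of (0, 0, 0, 1) the pool is (4, 4, 7, 5)
(3) Precisely 1 of the possible complete orderings is a safe sequence.


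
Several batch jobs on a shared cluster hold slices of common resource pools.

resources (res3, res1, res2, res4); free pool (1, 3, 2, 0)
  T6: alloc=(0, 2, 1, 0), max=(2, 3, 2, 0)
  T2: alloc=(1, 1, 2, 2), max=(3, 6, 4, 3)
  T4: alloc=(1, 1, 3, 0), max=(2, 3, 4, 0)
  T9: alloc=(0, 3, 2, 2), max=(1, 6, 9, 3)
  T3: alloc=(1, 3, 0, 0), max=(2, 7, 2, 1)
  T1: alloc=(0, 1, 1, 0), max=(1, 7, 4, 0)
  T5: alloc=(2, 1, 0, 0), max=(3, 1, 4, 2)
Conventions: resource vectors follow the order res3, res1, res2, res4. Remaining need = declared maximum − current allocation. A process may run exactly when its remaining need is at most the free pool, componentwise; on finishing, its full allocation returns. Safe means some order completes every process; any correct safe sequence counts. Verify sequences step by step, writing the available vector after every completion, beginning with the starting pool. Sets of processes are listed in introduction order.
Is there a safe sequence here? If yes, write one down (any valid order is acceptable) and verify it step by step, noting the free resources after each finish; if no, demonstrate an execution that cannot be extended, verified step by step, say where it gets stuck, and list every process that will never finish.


The state is UNSAFE.
Key observation: res4 is the bottleneck — with T4, T6, T1 done the pool holds (2, 7, 7, 0), short of every remaining need.
A maximal execution: T4, T6, T1 — then nothing else fits. Check, step by step:
  pool = (1, 3, 2, 0)
  T4: need (1, 2, 1, 0) fits (1, 3, 2, 0); releases (1, 1, 3, 0), pool now (2, 4, 5, 0)
  T6: need (2, 1, 1, 0) fits (2, 4, 5, 0); releases (0, 2, 1, 0), pool now (2, 6, 6, 0)
  T1: need (1, 6, 3, 0) fits (2, 6, 6, 0); releases (0, 1, 1, 0), pool now (2, 7, 7, 0)
  T2 cannot run: need (2, 5, 2, 1) vs free (2, 7, 7, 0) (insufficient res4)
  T9 cannot run: need (1, 3, 7, 1) vs free (2, 7, 7, 0) (insufficient res4)
  T3 cannot run: need (1, 4, 2, 1) vs free (2, 7, 7, 0) (insufficient res4)
  T5 cannot run: need (1, 0, 4, 2) vs free (2, 7, 7, 0) (insufficient res4)
Permanently blocked: T2, T9, T3 and T5.


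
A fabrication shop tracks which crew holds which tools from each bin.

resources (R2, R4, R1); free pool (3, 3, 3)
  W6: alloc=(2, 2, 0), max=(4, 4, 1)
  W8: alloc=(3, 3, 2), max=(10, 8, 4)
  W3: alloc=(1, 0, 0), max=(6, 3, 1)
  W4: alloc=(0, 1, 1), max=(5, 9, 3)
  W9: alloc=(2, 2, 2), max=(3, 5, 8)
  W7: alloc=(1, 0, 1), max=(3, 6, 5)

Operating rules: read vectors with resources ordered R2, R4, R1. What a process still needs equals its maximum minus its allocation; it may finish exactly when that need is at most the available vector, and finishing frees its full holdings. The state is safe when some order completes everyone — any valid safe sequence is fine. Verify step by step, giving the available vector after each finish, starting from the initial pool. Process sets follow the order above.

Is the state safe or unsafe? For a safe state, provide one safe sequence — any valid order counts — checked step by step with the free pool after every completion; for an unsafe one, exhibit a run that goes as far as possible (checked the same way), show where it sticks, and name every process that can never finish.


The state is UNSAFE.
Key observation: after W6, W3 the pool peaks at (6, 5, 3), and each blocked process is short somewhere: W8 on R2; W4 on R4; W9 on R1; W7 on R4, R1.
Going as far as possible: W6, W3; after that, nothing fits. Step-by-step check:
  pool = (3, 3, 3)
  W6: need (2, 2, 1) fits (3, 3, 3); releases (2, 2, 0), pool now (5, 5, 3)
  W3: need (5, 3, 1) fits (5, 5, 3); releases (1, 0, 0), pool now (6, 5, 3)
  blocked: W8 wants (7, 5, 2), pool (6, 5, 3) — not enough R2
  blocked: W4 wants (5, 8, 2), pool (6, 5, 3) — not enough R4
  blocked: W9 wants (1, 3, 6), pool (6, 5, 3) — not enough R1
  blocked: W7 wants (2, 6, 4), pool (6, 5, 3) — not enough R4 and R1
Never able to finish: W8, W4, W9 and W7.


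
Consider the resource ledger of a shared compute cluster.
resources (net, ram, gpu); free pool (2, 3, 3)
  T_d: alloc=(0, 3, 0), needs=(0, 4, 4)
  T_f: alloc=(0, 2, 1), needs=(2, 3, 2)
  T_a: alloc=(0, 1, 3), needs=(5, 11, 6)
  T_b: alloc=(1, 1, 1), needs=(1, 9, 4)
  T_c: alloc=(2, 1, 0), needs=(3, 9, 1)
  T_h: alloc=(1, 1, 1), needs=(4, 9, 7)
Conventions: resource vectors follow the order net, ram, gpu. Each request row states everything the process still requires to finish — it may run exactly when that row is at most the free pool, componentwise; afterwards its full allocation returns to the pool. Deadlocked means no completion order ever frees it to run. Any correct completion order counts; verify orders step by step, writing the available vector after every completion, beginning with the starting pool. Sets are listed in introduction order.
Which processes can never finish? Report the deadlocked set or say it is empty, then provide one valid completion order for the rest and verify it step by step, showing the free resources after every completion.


Deadlocked: T_a, T_b, T_c and T_h.
Key observation: the pool after T_f, T_d is (2, 8, 4); every surviving request exceeds it in ram, so progress ends there.
A valid finishing order for the others: T_f, T_d. Step-by-step check:
  pool = (2, 3, 3)
  T_f needs (2, 3, 2) <= (2, 3, 3) -> finishes; pool += (0, 2, 1) = (2, 5, 4)
  T_d needs (0, 4, 4) <= (2, 5, 4) -> finishes; pool += (0, 3, 0) = (2, 8, 4)
The stuck group stays short no matter what:
  blocked: T_a wants (5, 11, 6), pool (2, 8, 4) — not enough net, ram and gpu
  blocked: T_b wants (1, 9, 4), pool (2, 8, 4) — not enough ram
  blocked: T_c wants (3, 9, 1), pool (2, 8, 4) — not enough net and ram
  blocked: T_h wants (4, 9, 7), pool (2, 8, 4) — not enough net, ram and gpu


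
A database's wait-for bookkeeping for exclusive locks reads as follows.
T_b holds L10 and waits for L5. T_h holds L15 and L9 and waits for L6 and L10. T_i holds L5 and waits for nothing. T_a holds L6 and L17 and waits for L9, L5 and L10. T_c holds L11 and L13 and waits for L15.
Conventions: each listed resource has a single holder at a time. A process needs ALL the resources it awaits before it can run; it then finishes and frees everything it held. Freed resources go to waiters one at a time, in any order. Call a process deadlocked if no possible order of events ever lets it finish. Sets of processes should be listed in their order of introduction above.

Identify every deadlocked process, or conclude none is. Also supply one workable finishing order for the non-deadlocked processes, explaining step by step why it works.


Deadlocked set: T_h, T_a and T_c.
Key observation: the waits loop around T_h -> T_a -> T_h with no way out; T_c waits into the deadlock from upstream.
A valid finishing order for the others: T_i, T_b.
Walking it through:
  run T_i (it waits on nothing); releases L5
  T_b waits on L5 — all released -> runs and releases L10


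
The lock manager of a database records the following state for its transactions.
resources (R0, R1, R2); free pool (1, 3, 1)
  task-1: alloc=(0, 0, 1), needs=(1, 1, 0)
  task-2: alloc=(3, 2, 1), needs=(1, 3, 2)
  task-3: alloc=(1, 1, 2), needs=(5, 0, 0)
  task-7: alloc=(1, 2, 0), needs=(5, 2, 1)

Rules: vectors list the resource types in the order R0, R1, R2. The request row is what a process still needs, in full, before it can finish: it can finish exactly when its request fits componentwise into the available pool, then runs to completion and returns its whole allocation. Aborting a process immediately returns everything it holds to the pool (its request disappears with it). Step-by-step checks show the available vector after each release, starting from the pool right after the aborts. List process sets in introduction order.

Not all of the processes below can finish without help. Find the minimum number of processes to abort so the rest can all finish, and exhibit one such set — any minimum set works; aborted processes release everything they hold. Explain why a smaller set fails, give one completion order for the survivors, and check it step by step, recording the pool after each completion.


The answer: abort task-3.
Key observation: the returned (1, 1, 2) from task-3 is what brings task-7 — unrunnable before, under any order — into play at step 2.
Minimality: the empty abort set fails — the state is deadlocked as it stands.
Survivors finish in the order: task-2, task-7, task-1. Step-by-step check (pool after the aborts first):
  pool = (2, 4, 3)
  run task-2 (needs (1, 3, 2), free (2, 4, 3)); after release of (3, 2, 1) the pool is (5, 6, 4)
  run task-7 (needs (5, 2, 1), free (5, 6, 4)); after release of (1, 2, 0) the pool is (6, 8, 4)
  run task-1 (needs (1, 1, 0), free (6, 8, 4)); after release of (0, 0, 1) the pool is (6, 8, 5)


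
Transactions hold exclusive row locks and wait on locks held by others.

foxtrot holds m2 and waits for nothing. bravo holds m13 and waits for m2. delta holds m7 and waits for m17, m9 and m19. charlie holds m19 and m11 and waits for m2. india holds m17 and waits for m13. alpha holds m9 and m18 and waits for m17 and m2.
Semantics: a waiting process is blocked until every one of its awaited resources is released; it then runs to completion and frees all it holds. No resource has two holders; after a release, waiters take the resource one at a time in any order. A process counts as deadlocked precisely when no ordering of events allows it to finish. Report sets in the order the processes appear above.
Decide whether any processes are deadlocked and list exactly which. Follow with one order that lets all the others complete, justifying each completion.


No process is deadlocked.
Key observation: the wait relation is loop-free; peeling off processes with no waits unwinds the whole state.
A valid finishing order for the others: foxtrot, charlie, bravo, india, alpha, delta.
Verifying each step:
  foxtrot: no waits; runs immediately, freeing m2
  charlie: everything it awaited (m2) is free; runs, freeing m19 and m11
  bravo: everything it awaited (m2) is free; runs, freeing m13
  india: everything it awaited (m13) is free; runs, freeing m17
  alpha: everything it awaited (m17 and m2) is free; runs, freeing m9 and m18
  delta: everything it awaited (m17, m9 and m19) is free; runs, freeing m7


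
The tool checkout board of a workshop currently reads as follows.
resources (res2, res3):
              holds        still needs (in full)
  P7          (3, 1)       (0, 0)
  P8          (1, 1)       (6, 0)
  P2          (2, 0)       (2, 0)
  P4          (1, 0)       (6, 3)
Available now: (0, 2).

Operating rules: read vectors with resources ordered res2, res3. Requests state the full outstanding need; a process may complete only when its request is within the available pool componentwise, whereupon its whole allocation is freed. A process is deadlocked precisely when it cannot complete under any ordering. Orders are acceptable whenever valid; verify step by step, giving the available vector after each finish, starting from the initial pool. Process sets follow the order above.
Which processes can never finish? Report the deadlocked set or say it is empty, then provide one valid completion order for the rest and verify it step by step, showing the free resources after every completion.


The deadlocked set is P8 and P4.
Key observation: no order helps: past P7, P2, the free pool tops out at (5, 3), below what each blocked process needs in res2.
A valid finishing order for the others: P7, P2. Walking it through:
  pool = (0, 2)
  P7: need (0, 0) fits (0, 2); releases (3, 1), pool now (3, 3)
  P2: need (2, 0) fits (3, 3); releases (2, 0), pool now (5, 3)
None of the blocked processes ever fits:
  blocked: P8 wants (6, 0), pool (5, 3) — not enough res2
  blocked: P4 wants (6, 3), pool (5, 3) — not enough res2


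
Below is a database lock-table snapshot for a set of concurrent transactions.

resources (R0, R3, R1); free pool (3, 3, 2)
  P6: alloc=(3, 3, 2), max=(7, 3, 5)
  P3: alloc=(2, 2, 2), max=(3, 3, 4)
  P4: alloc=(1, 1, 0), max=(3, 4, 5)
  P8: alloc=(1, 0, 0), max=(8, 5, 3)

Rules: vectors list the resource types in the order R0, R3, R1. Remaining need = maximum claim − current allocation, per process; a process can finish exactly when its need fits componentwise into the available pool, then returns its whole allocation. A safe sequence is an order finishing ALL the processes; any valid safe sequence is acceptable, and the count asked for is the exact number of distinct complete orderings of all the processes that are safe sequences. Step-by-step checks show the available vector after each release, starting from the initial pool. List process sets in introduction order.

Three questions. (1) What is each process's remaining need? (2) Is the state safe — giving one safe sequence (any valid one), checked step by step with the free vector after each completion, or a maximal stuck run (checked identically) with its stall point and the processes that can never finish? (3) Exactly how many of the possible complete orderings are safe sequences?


(1) Need matrix, components ordered R0, R3, R1:
  P6: (4, 0, 3)
  P3: (1, 1, 2)
  P4: (2, 3, 5)
  P8: (7, 5, 3)
(2) SAFE. One safe sequence: P3, P6, P4, P8.
Key observation: P3 marks the first exact bind of the order: its need (1, 1, 2) fits the free (3, 3, 2) with zero slack on a requested resource.
Step-by-step check:
  pool = (3, 3, 2)
  P3: need (1, 1, 2) fits (3, 3, 2); releases (2, 2, 2), pool now (5, 5, 4)
  P6: need (4, 0, 3) fits (5, 5, 4); releases (3, 3, 2), pool now (8, 8, 6)
  P4: need (2, 3, 5) fits (8, 8, 6); releases (1, 1, 0), pool now (9, 9, 6)
  P8: need (7, 5, 3) fits (9, 9, 6); releases (1, 0, 0), pool now (10, 9, 6)
(3) The exact count: 2 of the possible complete orderings are safe sequences.


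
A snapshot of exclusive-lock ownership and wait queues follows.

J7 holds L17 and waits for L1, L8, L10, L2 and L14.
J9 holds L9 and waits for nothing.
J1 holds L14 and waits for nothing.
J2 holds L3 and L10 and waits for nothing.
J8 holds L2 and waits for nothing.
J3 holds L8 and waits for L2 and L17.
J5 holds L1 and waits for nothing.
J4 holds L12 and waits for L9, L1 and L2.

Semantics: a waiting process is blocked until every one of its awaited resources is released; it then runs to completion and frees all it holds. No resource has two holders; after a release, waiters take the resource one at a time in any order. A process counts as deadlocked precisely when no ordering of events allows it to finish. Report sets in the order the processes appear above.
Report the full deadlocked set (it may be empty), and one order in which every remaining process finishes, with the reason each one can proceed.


Deadlocked set: J7 and J3.
Key observation: the loop J7 -> J3 -> J7 blocks itself forever; no other process is dragged down with it.
A valid finishing order for the others: J5, J9, J8, J4, J2, J1.
Step-by-step check:
  run J5 (it waits on nothing); releases L1
  run J9 (it waits on nothing); releases L9
  run J8 (it waits on nothing); releases L2
  run J4 (all its waits — L9, L1 and L2 — are resolved); releases L12
  run J2 (it waits on nothing); releases L3 and L10
  run J1 (it waits on nothing); releases L14
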